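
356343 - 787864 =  - 431521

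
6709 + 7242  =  13951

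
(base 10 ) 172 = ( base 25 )6M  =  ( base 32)5C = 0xAC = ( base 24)74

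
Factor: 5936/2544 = 7/3  =  3^( - 1)*7^1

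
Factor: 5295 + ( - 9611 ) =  - 4316 = -2^2*13^1*83^1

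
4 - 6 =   -  2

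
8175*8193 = 66977775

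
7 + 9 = 16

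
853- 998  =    -  145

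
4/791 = 4/791 = 0.01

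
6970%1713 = 118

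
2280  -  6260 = - 3980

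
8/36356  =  2/9089=0.00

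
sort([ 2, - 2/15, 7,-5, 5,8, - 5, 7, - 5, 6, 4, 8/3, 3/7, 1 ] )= [-5, - 5, - 5, - 2/15 , 3/7, 1, 2,8/3, 4, 5,6, 7, 7,8] 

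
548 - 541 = 7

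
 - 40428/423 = -4492/47 = - 95.57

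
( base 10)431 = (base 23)IH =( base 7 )1154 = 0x1AF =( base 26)GF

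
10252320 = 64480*159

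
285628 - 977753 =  -692125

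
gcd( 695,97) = 1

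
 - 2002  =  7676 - 9678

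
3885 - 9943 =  - 6058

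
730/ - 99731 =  - 1 + 99001/99731 =- 0.01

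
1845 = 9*205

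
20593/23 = 895 + 8/23  =  895.35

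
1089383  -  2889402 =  - 1800019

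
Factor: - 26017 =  - 26017^1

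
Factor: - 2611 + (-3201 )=  -  2^2*1453^1 = - 5812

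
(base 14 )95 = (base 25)56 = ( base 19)6h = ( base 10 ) 131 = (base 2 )10000011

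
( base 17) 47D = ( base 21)2J7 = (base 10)1288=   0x508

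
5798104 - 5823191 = -25087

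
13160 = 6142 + 7018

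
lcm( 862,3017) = 6034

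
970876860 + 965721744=1936598604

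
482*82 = 39524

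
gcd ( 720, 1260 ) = 180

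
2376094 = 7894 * 301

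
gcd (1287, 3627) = 117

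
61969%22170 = 17629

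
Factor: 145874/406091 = 2^1*7^( - 1)*58013^( - 1 )*72937^1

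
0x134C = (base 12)2A38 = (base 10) 4940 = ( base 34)49a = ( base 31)54B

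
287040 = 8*35880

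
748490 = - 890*( - 841 )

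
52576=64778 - 12202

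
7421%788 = 329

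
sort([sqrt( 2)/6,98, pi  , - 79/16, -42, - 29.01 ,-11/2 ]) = [ - 42, - 29.01 , - 11/2, -79/16,sqrt( 2)/6,pi, 98] 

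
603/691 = 603/691 = 0.87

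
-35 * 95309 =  - 3335815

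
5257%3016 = 2241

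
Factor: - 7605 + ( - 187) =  - 2^4*487^1= -7792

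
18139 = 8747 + 9392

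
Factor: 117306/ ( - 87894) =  - 7^3*257^( - 1) = -343/257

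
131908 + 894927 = 1026835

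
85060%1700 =60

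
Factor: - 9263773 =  - 19^1*73^1*6679^1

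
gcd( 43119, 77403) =3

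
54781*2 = 109562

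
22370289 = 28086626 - 5716337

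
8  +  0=8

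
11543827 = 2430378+9113449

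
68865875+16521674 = 85387549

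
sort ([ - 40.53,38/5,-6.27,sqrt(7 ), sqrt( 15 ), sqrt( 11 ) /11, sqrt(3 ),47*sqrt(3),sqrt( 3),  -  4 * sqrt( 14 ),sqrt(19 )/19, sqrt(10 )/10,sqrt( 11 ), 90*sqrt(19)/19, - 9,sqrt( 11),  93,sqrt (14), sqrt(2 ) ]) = [ - 40.53, - 4*sqrt(14), -9, - 6.27, sqrt(19 )/19,sqrt( 11 ) /11,  sqrt(  10 )/10,sqrt ( 2), sqrt(3 ) , sqrt (3 ) , sqrt(7 ),sqrt(11) , sqrt( 11) , sqrt(14),sqrt( 15),38/5, 90* sqrt(19)/19, 47*sqrt( 3),93 ]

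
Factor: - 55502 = -2^1*27751^1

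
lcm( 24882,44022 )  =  572286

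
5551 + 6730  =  12281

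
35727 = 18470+17257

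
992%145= 122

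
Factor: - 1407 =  - 3^1*7^1 * 67^1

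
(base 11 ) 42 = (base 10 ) 46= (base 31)1f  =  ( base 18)2A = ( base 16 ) 2e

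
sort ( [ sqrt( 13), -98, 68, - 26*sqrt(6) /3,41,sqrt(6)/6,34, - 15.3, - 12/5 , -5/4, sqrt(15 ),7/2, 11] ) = [ - 98 , - 26*sqrt( 6)/3, - 15.3, - 12/5,-5/4,  sqrt(6)/6 , 7/2, sqrt(13),sqrt( 15 ),11,  34, 41,68] 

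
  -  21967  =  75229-97196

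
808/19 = 808/19 = 42.53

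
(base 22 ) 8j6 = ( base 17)eec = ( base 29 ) 534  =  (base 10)4296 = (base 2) 1000011001000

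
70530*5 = 352650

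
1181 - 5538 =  - 4357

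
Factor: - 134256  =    -  2^4*3^1*2797^1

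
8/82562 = 4/41281= 0.00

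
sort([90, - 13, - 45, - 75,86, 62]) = [ - 75, - 45, - 13,62  ,  86, 90]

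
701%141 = 137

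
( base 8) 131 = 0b1011001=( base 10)89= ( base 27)38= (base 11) 81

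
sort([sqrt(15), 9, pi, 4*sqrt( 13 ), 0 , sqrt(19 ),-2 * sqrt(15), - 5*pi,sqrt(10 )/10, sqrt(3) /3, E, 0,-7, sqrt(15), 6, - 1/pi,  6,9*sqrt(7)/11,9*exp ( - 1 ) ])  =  [-5 * pi ,-2*sqrt( 15), - 7, - 1/pi,  0, 0,sqrt(10)/10, sqrt( 3)/3,9 *sqrt(7) /11, E, pi, 9*exp( - 1 ),sqrt( 15 ), sqrt ( 15), sqrt(19) , 6, 6, 9, 4*sqrt( 13 ) ] 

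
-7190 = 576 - 7766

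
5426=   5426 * 1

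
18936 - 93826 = -74890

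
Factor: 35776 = 2^6 * 13^1*43^1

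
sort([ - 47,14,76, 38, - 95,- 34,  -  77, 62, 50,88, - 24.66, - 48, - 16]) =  [ -95, - 77, - 48,- 47, - 34, - 24.66,-16, 14,38,50, 62, 76, 88 ]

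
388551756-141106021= 247445735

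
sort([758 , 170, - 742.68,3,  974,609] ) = [ - 742.68,3 , 170,609 , 758, 974] 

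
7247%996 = 275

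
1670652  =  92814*18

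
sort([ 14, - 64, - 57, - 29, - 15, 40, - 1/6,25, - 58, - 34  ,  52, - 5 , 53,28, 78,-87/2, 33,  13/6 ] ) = [ - 64,  -  58, - 57, - 87/2, - 34, - 29,  -  15,  -  5, -1/6,13/6, 14, 25,  28, 33, 40,52, 53 , 78 ]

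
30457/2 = 15228 + 1/2 = 15228.50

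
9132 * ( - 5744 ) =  - 52454208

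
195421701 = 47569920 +147851781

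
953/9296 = 953/9296 = 0.10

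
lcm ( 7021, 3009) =21063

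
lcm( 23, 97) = 2231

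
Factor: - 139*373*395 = -5^1*79^1*139^1*  373^1= - 20479565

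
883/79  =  883/79 = 11.18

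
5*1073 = 5365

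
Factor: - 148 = - 2^2*37^1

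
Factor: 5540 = 2^2*5^1*277^1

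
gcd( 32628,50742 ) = 6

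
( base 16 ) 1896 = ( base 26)982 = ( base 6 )45050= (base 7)24231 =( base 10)6294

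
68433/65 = 68433/65 = 1052.82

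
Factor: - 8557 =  - 43^1*199^1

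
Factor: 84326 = 2^1*11^1*3833^1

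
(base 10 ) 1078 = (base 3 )1110221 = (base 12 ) 75A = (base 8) 2066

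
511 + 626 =1137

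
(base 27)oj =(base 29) N0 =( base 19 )1g2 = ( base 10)667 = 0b1010011011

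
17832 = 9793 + 8039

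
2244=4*561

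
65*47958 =3117270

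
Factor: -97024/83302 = - 48512/41651=- 2^7 *379^1 * 41651^( - 1)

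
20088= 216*93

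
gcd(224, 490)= 14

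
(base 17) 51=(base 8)126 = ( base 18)4e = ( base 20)46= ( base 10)86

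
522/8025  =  174/2675=0.07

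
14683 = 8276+6407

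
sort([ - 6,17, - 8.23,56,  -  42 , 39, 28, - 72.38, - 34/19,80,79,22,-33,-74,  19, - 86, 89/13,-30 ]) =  [-86, - 74,-72.38, -42, - 33,-30,-8.23,-6, - 34/19 , 89/13, 17,19, 22,28,39,56,79, 80]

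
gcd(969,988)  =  19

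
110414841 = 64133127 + 46281714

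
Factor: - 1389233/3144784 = -2^( - 4)*196549^(-1 )*1389233^1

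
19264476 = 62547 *308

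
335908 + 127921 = 463829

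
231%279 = 231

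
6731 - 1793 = 4938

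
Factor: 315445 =5^1*13^1*23^1*211^1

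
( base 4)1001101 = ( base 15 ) 1387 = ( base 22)8dj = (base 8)10121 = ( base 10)4177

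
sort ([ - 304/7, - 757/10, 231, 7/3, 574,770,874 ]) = [ - 757/10, - 304/7,7/3, 231 , 574,770, 874 ] 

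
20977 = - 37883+58860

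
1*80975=80975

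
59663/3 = 59663/3= 19887.67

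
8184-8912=-728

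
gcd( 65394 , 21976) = 2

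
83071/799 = 103 + 774/799 = 103.97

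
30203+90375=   120578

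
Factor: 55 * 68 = 2^2*5^1*11^1*17^1 = 3740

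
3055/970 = 3 + 29/194 = 3.15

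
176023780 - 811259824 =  - 635236044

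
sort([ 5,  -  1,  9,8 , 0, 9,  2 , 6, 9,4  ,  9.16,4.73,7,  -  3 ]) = [ - 3, - 1, 0,  2, 4,4.73, 5,6,7 , 8, 9, 9,9, 9.16]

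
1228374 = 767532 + 460842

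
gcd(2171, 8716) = 1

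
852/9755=852/9755 = 0.09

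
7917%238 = 63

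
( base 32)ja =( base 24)11i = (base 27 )mo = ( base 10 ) 618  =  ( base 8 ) 1152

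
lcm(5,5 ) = 5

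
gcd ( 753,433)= 1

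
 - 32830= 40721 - 73551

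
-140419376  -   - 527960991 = 387541615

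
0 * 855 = 0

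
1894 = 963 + 931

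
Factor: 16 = 2^4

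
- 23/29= -23/29= - 0.79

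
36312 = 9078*4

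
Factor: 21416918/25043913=2^1 * 3^(  -  2) * 691^(  -  1)*4027^( - 1 )*10708459^1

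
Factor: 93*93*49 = 3^2*7^2*31^2 = 423801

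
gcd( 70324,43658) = 2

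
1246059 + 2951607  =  4197666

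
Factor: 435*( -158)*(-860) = 59107800 = 2^3*3^1*5^2*29^1*43^1 * 79^1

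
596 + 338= 934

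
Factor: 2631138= 2^1*3^1*438523^1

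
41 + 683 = 724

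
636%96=60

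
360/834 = 60/139 =0.43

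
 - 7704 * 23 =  - 177192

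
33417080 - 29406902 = 4010178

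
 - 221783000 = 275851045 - 497634045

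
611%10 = 1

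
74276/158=470+8/79 = 470.10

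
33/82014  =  11/27338= 0.00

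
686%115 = 111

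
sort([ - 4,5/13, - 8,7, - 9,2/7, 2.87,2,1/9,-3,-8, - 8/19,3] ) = [ - 9,-8, - 8, - 4, - 3, - 8/19, 1/9,2/7, 5/13,2, 2.87,  3,7]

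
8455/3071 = 8455/3071 = 2.75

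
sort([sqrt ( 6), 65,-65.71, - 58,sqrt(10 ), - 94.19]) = [ - 94.19, - 65.71,-58, sqrt(6 ), sqrt( 10 ),65] 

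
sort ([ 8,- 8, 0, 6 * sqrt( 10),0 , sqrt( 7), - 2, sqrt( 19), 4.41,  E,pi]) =[-8, - 2, 0, 0,sqrt( 7) , E, pi,sqrt(19 ),  4.41, 8,  6*sqrt(10) ] 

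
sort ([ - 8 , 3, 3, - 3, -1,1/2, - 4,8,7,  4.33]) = [ - 8,  -  4, - 3 , - 1,1/2,3, 3, 4.33, 7 , 8]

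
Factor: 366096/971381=2^4* 3^1*29^1*263^1*971381^ (-1)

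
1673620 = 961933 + 711687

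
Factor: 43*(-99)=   -  3^2* 11^1 *43^1 =-  4257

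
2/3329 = 2/3329 = 0.00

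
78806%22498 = 11312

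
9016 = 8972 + 44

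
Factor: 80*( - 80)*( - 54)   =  2^9*3^3*5^2= 345600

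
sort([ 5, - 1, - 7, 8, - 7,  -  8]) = [-8, -7, - 7 ,-1, 5,8] 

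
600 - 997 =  - 397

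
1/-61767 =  - 1 + 61766/61767 = - 0.00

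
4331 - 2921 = 1410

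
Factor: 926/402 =3^(-1)*67^(  -  1) * 463^1 = 463/201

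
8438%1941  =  674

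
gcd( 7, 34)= 1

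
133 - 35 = 98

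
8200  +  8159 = 16359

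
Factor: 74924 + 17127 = 92051^1 = 92051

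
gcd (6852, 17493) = 3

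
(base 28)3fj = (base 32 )2N7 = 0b101011100111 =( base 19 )7dh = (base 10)2791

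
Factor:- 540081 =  - 3^3*83^1*241^1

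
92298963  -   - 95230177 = 187529140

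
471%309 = 162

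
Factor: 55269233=19^1*43^1*61^1 * 1109^1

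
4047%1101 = 744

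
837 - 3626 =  - 2789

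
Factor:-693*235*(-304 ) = 49507920 = 2^4*3^2*5^1  *  7^1*11^1*19^1*47^1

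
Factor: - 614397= - 3^1*7^1*  17^1*1721^1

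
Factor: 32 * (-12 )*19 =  - 2^7 * 3^1 * 19^1 =- 7296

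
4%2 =0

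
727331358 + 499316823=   1226648181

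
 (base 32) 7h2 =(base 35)6AE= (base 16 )1e22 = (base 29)950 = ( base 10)7714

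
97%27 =16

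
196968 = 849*232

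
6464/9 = 718 + 2/9 = 718.22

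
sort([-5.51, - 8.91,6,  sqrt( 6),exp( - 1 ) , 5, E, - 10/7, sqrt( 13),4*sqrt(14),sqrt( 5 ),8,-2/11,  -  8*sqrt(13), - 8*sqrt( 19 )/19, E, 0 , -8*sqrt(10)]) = [ - 8*sqrt( 13),  -  8*sqrt(10), -8.91, -5.51,-8*sqrt( 19)/19, - 10/7, -2/11,0,  exp( -1 ), sqrt (5), sqrt( 6),E,E,sqrt( 13),5, 6,8, 4*sqrt(14) ] 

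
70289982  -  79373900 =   -  9083918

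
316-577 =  - 261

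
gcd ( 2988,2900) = 4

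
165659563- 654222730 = - 488563167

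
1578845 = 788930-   -  789915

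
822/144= 5 + 17/24 = 5.71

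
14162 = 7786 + 6376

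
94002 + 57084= 151086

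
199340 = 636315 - 436975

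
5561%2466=629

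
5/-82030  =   - 1/16406 = - 0.00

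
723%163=71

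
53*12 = 636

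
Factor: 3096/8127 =8/21 = 2^3*3^( - 1 )*7^( - 1 ) 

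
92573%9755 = 4778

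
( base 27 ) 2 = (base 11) 2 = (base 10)2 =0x2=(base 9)2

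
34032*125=4254000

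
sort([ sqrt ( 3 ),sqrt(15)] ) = [ sqrt(3 ),  sqrt (15 )]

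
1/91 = 1/91  =  0.01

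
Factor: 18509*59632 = 2^4*83^1 * 223^1*3727^1 = 1103728688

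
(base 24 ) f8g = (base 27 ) c3j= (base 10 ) 8848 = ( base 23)GGG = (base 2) 10001010010000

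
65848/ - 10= - 6585+1/5=- 6584.80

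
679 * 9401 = 6383279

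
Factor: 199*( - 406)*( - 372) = 30055368 = 2^3 * 3^1*7^1 * 29^1*31^1 * 199^1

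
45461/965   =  45461/965 = 47.11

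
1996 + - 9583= - 7587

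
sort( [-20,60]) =[ - 20,60 ] 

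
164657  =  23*7159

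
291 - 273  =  18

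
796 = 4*199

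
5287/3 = 1762 +1/3  =  1762.33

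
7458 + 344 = 7802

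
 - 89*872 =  - 77608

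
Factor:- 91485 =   -  3^2*5^1*19^1*107^1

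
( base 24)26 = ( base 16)36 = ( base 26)22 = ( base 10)54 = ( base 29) 1p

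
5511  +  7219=12730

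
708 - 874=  - 166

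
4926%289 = 13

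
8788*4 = 35152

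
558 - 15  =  543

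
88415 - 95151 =-6736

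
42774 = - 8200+50974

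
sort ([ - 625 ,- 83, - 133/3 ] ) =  [ - 625, - 83,  -  133/3] 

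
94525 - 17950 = 76575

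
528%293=235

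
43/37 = 43/37=1.16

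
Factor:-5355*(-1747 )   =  3^2*  5^1 * 7^1*17^1*1747^1 =9355185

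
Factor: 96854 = 2^1*79^1*613^1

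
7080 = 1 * 7080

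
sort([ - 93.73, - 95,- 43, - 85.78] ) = [  -  95,  -  93.73,  -  85.78, - 43]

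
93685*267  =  25013895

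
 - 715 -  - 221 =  - 494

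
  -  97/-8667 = 97/8667 = 0.01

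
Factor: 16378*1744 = 28563232 = 2^5*19^1*109^1*431^1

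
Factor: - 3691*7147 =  - 7^1*1021^1*3691^1=- 26379577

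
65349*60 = 3920940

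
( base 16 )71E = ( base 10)1822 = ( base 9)2444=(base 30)20M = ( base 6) 12234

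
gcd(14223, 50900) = 1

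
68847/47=68847/47=1464.83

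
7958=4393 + 3565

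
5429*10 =54290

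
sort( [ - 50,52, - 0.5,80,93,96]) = [ - 50, - 0.5, 52, 80,93, 96]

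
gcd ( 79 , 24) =1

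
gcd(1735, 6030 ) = 5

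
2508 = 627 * 4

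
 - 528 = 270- 798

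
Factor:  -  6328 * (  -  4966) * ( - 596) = -18729209408  =  - 2^6* 7^1 * 13^1*113^1*149^1*191^1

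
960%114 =48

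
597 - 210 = 387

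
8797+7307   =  16104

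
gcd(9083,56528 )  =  1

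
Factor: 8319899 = 7^1 * 1188557^1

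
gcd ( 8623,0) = 8623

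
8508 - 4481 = 4027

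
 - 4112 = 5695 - 9807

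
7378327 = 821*8987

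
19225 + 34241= 53466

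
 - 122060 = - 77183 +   -  44877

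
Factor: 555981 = 3^1*185327^1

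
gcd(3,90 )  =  3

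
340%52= 28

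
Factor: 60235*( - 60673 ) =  - 3654638155=- 5^1*7^1 * 17^1*43^1*83^1*1721^1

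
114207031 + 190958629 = 305165660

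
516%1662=516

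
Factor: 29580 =2^2*3^1*5^1*17^1*29^1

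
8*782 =6256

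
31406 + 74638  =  106044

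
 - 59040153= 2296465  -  61336618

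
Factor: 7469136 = 2^4*3^2 * 51869^1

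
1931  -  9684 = -7753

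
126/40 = 63/20 = 3.15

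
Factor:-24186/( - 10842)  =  13^( -1 )*29^1  =  29/13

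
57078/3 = 19026 = 19026.00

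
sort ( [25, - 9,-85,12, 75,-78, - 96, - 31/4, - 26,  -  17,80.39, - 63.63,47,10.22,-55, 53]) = [ - 96, - 85, - 78, - 63.63, - 55,  -  26, - 17, -9, - 31/4,10.22,12,25, 47,53,75,80.39 ]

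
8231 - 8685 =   -  454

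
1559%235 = 149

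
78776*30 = 2363280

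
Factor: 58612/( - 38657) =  - 2^2*29^( - 1)*31^(-1 )*43^( - 1) * 14653^1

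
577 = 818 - 241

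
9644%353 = 113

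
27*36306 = 980262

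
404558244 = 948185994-543627750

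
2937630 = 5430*541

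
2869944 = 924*3106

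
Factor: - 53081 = - 7^1 * 7583^1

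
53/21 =2 + 11/21 = 2.52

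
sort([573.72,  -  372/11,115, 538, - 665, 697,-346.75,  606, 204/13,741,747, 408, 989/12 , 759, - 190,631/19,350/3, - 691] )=[ - 691,- 665, - 346.75, - 190 , - 372/11,204/13, 631/19, 989/12,  115,350/3,408, 538,573.72,  606,697, 741,747,759]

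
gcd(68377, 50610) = 1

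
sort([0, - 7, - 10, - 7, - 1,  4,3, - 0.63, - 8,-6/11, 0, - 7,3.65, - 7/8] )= [-10, - 8,-7, - 7, - 7,-1,-7/8, - 0.63,-6/11, 0,0, 3, 3.65, 4]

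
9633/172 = 9633/172 = 56.01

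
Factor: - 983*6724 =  - 6609692 = -  2^2 * 41^2*983^1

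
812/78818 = 406/39409 = 0.01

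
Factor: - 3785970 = - 2^1*3^1*5^1*126199^1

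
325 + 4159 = 4484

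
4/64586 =2/32293 = 0.00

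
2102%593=323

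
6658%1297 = 173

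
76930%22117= 10579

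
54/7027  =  54/7027 = 0.01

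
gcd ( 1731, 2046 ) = 3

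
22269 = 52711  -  30442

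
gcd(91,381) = 1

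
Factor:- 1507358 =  - 2^1 * 753679^1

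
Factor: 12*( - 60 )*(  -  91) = 65520 = 2^4*3^2*5^1*7^1*13^1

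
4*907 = 3628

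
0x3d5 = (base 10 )981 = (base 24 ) 1gl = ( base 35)S1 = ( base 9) 1310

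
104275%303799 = 104275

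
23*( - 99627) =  - 2291421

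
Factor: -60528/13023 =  - 20176/4341  =  -  2^4*3^( - 1 )*13^1*97^1*1447^( - 1) 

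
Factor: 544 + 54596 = 55140 = 2^2*3^1*5^1*919^1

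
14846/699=14846/699  =  21.24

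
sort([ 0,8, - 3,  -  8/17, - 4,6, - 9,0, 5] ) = [-9 , - 4, - 3, - 8/17, 0,0, 5, 6,8]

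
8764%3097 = 2570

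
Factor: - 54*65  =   - 2^1*3^3*5^1*13^1=-  3510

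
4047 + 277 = 4324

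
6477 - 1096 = 5381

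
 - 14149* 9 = - 127341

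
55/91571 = 55/91571 =0.00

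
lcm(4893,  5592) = 39144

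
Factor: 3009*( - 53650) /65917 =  - 2^1  *  3^1*5^2*17^1*37^1*59^1*2273^(-1) = - 5566650/2273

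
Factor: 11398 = 2^1*41^1*139^1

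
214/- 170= -2 + 63/85=- 1.26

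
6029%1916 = 281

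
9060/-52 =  - 2265/13 = - 174.23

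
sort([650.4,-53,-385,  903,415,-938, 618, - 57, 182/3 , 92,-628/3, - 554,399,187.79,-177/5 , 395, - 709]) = [-938,-709,-554, -385,-628/3, - 57, - 53, - 177/5,182/3, 92, 187.79, 395,399, 415, 618, 650.4, 903] 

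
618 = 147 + 471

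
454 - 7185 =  - 6731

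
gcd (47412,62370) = 54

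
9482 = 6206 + 3276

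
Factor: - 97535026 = - 2^1 * 103^1*473471^1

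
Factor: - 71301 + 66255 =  - 2^1*3^1 * 29^2 = -5046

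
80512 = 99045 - 18533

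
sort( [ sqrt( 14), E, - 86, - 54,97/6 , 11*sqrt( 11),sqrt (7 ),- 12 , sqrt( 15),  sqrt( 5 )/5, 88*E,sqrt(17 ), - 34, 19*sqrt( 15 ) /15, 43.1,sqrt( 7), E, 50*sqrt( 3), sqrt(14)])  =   [ - 86, -54, - 34, -12,sqrt (5)/5, sqrt( 7), sqrt( 7),E, E,  sqrt (14), sqrt(14 ),  sqrt(15),  sqrt (17 ) , 19 * sqrt ( 15) /15 , 97/6,  11*sqrt(11 ),43.1,50 *sqrt( 3 ),88*E]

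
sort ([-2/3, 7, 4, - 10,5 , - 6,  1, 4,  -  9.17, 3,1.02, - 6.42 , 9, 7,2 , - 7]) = [ - 10, - 9.17, - 7, - 6.42, - 6 , - 2/3, 1, 1.02, 2, 3, 4,  4,  5,7, 7, 9]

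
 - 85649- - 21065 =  - 64584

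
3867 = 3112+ 755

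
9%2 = 1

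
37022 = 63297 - 26275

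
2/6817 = 2/6817 = 0.00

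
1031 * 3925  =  4046675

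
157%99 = 58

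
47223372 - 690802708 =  - 643579336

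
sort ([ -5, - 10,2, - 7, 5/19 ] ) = [ - 10 , -7, - 5, 5/19,  2]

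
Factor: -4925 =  - 5^2*197^1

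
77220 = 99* 780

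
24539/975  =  24539/975 = 25.17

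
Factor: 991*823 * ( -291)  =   - 3^1*97^1 * 823^1*991^1 = - 237337563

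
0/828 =0 = 0.00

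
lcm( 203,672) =19488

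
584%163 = 95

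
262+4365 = 4627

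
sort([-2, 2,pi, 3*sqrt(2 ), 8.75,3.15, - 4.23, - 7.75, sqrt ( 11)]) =[ - 7.75, - 4.23,-2 , 2, pi, 3.15, sqrt(11),3*sqrt(2 ), 8.75] 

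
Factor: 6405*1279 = 3^1* 5^1*7^1 * 61^1 * 1279^1 =8191995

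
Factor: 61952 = 2^9*11^2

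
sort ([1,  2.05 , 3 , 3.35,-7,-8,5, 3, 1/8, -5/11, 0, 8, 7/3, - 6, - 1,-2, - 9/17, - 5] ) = [  -  8, - 7, - 6, - 5 ,-2,-1, - 9/17, - 5/11, 0 , 1/8, 1, 2.05,7/3,3, 3,3.35, 5, 8]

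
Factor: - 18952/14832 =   -  2^ (-1)*3^(-2 )*23^1 = - 23/18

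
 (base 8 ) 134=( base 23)40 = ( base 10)92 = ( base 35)2M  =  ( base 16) 5C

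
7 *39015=273105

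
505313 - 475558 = 29755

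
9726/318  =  30 + 31/53 = 30.58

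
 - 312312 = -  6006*52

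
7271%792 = 143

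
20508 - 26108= - 5600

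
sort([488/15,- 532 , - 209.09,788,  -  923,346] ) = [ - 923, - 532 , - 209.09 , 488/15, 346,788 ]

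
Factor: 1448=2^3 * 181^1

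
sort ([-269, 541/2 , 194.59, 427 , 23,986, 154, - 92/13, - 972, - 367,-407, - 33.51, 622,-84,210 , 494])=[  -  972,-407, - 367, - 269,-84 , - 33.51,-92/13, 23,154,194.59, 210,541/2,427,494,622,986 ]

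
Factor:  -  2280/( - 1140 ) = 2^1  =  2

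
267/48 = 89/16 = 5.56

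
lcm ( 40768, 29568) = 2690688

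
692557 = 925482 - 232925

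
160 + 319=479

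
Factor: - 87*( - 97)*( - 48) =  - 2^4*3^2*29^1*97^1=-405072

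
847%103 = 23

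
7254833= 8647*839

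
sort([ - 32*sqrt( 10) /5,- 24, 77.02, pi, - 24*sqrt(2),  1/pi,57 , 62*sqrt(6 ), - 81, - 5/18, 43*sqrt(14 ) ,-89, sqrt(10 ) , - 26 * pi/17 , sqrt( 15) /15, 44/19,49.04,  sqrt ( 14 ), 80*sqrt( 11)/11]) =[ - 89, -81, - 24* sqrt( 2 ), - 24, - 32*sqrt( 10 ) /5, - 26*pi/17, - 5/18,sqrt (15)/15, 1/pi,  44/19, pi, sqrt( 10) , sqrt( 14) , 80*sqrt( 11)/11, 49.04, 57,77.02, 62 *sqrt(6),43*sqrt( 14)] 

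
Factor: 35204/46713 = 52/69=2^2*3^( - 1 )*13^1 * 23^( - 1)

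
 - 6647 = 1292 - 7939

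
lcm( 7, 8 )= 56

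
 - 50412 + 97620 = 47208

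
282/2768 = 141/1384 = 0.10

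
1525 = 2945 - 1420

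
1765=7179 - 5414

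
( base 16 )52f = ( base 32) 19f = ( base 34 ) 151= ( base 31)1BP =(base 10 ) 1327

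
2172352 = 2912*746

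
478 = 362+116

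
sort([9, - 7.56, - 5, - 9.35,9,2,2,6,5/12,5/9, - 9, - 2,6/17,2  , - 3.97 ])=[ - 9.35, - 9, - 7.56, - 5, - 3.97, - 2,6/17,5/12 , 5/9,2,2, 2,  6,9,9 ]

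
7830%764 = 190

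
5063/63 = 80+23/63= 80.37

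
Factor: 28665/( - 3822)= - 2^( - 1 )*3^1 * 5^1 = -  15/2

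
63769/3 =21256 + 1/3 = 21256.33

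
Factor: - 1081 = - 23^1*47^1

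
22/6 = 11/3 = 3.67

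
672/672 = 1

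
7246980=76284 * 95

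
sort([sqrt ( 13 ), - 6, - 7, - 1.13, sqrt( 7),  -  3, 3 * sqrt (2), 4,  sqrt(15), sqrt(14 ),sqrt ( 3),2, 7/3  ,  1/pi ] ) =[-7,-6, - 3, - 1.13,1/pi, sqrt(3 ), 2,7/3, sqrt( 7 ),sqrt(13), sqrt(14),sqrt(15), 4, 3 * sqrt(2)]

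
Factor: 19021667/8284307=7^1*23^1* 118147^1 * 8284307^( - 1)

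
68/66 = 34/33 = 1.03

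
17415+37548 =54963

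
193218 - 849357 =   -  656139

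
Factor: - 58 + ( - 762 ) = -2^2 * 5^1 * 41^1 =- 820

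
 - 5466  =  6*( - 911)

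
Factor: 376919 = 37^1 *61^1*167^1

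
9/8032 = 9/8032 = 0.00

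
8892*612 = 5441904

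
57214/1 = 57214 = 57214.00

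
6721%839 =9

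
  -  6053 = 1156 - 7209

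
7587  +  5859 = 13446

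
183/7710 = 61/2570 = 0.02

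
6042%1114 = 472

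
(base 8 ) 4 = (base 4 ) 10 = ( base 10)4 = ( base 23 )4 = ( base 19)4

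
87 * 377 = 32799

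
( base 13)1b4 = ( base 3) 102201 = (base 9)381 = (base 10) 316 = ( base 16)13C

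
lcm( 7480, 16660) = 366520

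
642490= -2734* ( - 235 )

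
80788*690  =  55743720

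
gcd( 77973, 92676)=3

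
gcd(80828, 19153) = 1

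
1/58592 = 1/58592 = 0.00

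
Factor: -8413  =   - 47^1*179^1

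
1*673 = 673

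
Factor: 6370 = 2^1*5^1*7^2 * 13^1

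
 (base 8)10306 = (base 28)5da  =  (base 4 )1003012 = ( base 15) 1414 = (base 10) 4294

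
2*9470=18940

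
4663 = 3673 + 990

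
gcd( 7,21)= 7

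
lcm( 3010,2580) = 18060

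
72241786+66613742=138855528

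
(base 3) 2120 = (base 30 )29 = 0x45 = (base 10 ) 69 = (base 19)3c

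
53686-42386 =11300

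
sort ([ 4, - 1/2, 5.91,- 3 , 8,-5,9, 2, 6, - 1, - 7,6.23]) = [  -  7,-5, - 3, - 1 , - 1/2,2, 4,5.91,6,6.23,8,9] 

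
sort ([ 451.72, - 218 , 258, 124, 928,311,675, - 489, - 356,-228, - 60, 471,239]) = [-489, - 356, - 228,-218, - 60,  124 , 239,258,311,451.72,  471, 675,  928]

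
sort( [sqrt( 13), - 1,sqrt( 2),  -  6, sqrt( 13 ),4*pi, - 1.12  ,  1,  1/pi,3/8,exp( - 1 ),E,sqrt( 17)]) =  [ - 6,-1.12, - 1,  1/pi,  exp( - 1), 3/8,1,sqrt(2) , E,sqrt( 13),sqrt(13),sqrt (17) , 4*pi]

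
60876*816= 49674816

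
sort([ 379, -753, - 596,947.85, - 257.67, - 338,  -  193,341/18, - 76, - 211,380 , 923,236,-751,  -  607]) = [ - 753, - 751,-607, - 596,-338, - 257.67, - 211,-193, - 76,341/18,236 , 379, 380,923, 947.85] 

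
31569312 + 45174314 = 76743626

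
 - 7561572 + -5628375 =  - 13189947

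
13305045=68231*195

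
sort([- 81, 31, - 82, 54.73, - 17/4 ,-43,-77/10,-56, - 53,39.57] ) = [ - 82,-81 , - 56, - 53, -43, - 77/10, - 17/4,31,39.57,54.73 ] 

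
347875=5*69575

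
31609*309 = 9767181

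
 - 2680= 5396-8076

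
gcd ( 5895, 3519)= 9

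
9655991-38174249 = -28518258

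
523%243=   37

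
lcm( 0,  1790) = 0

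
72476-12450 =60026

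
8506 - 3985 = 4521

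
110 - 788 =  - 678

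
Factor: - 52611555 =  - 3^1*5^1*1093^1*3209^1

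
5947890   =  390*15251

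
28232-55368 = -27136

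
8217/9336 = 2739/3112 =0.88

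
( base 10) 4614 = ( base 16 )1206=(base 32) 4g6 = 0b1001000000110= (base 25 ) 79E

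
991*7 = 6937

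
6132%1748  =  888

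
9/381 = 3/127=0.02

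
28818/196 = 14409/98 =147.03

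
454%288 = 166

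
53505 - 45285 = 8220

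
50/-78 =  - 1 + 14/39 = -0.64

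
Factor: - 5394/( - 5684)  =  2^(  -  1 ) * 3^1*7^(  -  2 )*31^1 = 93/98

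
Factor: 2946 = 2^1 * 3^1*491^1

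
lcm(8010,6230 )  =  56070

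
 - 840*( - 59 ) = 49560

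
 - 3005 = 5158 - 8163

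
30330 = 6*5055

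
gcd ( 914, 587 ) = 1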